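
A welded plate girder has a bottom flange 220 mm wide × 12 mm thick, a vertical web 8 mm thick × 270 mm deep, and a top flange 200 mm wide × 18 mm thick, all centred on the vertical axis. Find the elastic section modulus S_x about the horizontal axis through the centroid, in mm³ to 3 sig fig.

Treat the section as a set of non-overlapping primitives; coordinates are from the bounding-box lower-left.
Bottom plate: 220 × 12, A = 2 640 mm², y = 6 mm, Ī = 31 680 mm⁴.
Web plate: 8 × 270, A = 2 160 mm², y = 147 mm, Ī = 13 122 000 mm⁴.
Top plate: 200 × 18, A = 3 600 mm², y = 291 mm, Ī = 97 200 mm⁴.
Centroid: ȳ = ΣA·y / ΣA = 164.4 mm.
Transfer each piece to the horizontal axis through the centroid using Ī + A·d² with d = y − 164.4:
  bottom plate: d = -158.4 mm → contributes +66 270 758 mm⁴
  web plate: d = -17.4 mm → contributes +13 775 962 mm⁴
  top plate: d = 126.6 mm → contributes +57 796 416 mm⁴
Total I = 137 843 136 mm⁴.
Extreme fibre distance c = 164.4 mm; S = I/c = 838 462 mm³.

S_x ≈ 8.38 × 10⁵ mm³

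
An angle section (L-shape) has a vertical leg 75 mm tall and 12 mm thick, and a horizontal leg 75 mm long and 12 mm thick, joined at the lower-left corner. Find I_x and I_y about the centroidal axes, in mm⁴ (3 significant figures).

Decompose the section into non-overlapping parts with the origin at the bottom-left of its bounding rectangle.
Vertical leg: 12 × 75, A = 900 mm², y = 37.5 mm, Ī = 421 875 mm⁴.
Horizontal leg (remainder): 63 × 12, A = 756 mm², y = 6 mm, Ī = 9 072 mm⁴.
Centroid: ȳ = ΣA·y / ΣA = 23.12 mm.
Transfer each piece to the centroidal x-axis using Ī + A·d² with d = y − 23.12:
  vertical leg: d = 14.38 mm → contributes +607 992 mm⁴
  horizontal leg (remainder): d = -17.12 mm → contributes +230 640 mm⁴
Total I = 838 632 mm⁴.
For the y-axis: x̄ = 23.12 mm.
Repeating about the centroidal y-axis gives I_y = 838 632 mm⁴.

I_x ≈ 8.39 × 10⁵ mm⁴, I_y ≈ 8.39 × 10⁵ mm⁴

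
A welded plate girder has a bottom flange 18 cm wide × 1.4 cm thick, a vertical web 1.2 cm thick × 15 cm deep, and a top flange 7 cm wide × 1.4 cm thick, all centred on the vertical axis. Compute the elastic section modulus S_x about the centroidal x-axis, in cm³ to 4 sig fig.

S_x ≈ 212.3 cm³

Break the section into simple shapes (no overlaps), measuring from the bottom-left corner of the bounding box.
Bottom plate: 18 × 1.4, A = 25.2 cm², y = 0.7 cm, Ī = 4.116 cm⁴.
Web plate: 1.2 × 15, A = 18 cm², y = 8.9 cm, Ī = 337.5 cm⁴.
Top plate: 7 × 1.4, A = 9.8 cm², y = 17.1 cm, Ī = 1.60067 cm⁴.
Centroid: ȳ = ΣA·y / ΣA = 6.51736 cm.
Transfer each piece to the centroidal x-axis using Ī + A·d² with d = y − 6.51736:
  bottom plate: d = -5.81736 cm → contributes +856.926 cm⁴
  web plate: d = 2.38264 cm → contributes +439.686 cm⁴
  top plate: d = 10.5826 cm → contributes +1099.13 cm⁴
Total I = 2395.74 cm⁴.
Extreme fibre distance c = 11.2826 cm; S = I/c = 212.338 cm³.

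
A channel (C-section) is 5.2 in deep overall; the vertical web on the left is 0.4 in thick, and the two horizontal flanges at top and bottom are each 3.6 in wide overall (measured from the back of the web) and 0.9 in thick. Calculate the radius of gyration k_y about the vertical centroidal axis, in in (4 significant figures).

k_y ≈ 1.123 in

Break the section into simple shapes (no overlaps), measuring from the bottom-left corner of the bounding box.
Web: 0.4 × 5.2, A = 2.08 in², x = 0.2 in, Ī = 0.0277333 in⁴.
Top flange (beyond web): 3.2 × 0.9, A = 2.88 in², x = 2 in, Ī = 2.4576 in⁴.
Bottom flange (beyond web): 3.2 × 0.9, A = 2.88 in², x = 2 in, Ī = 2.4576 in⁴.
Centroid: x̄ = ΣA·x / ΣA = 1.52245 in.
Transfer each piece to the vertical centroidal axis using Ī + A·d² with d = x − 1.52245:
  web: d = -1.32245 in → contributes +3.66539 in⁴
  top flange (beyond web): d = 0.477551 in → contributes +3.1144 in⁴
  bottom flange (beyond web): d = 0.477551 in → contributes +3.1144 in⁴
Total I = 9.89418 in⁴.
Radius of gyration: k = √(I/A) = √(9.89418 / 7.84) = 1.12339 in.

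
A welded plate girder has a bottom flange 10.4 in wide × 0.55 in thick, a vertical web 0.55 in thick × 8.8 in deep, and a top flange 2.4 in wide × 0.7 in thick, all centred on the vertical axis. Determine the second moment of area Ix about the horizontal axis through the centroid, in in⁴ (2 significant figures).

Decompose the section into non-overlapping parts with the origin at the bottom-left of its bounding rectangle.
Bottom plate: 10.4 × 0.55, A = 5.72 in², y = 0.275 in, Ī = 0.1442 in⁴.
Web plate: 0.55 × 8.8, A = 4.84 in², y = 4.95 in, Ī = 31.23 in⁴.
Top plate: 2.4 × 0.7, A = 1.68 in², y = 9.7 in, Ī = 0.0686 in⁴.
Centroid: ȳ = ΣA·y / ΣA = 3.417 in.
Transfer each piece to the horizontal axis through the centroid using Ī + A·d² with d = y − 3.417:
  bottom plate: d = -3.142 in → contributes +56.62 in⁴
  web plate: d = 1.533 in → contributes +42.61 in⁴
  top plate: d = 6.283 in → contributes +66.38 in⁴
Total I = 165.6 in⁴.

Ix ≈ 170 in⁴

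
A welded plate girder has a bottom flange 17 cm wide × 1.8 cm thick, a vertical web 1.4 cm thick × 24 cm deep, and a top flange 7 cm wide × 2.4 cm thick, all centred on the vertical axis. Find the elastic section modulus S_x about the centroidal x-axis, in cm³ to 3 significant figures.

Treat the section as a set of non-overlapping primitives; coordinates are from the bounding-box lower-left.
Bottom plate: 17 × 1.8, A = 30.6 cm², y = 0.9 cm, Ī = 8.262 cm⁴.
Web plate: 1.4 × 24, A = 33.6 cm², y = 13.8 cm, Ī = 1612.8 cm⁴.
Top plate: 7 × 2.4, A = 16.8 cm², y = 27 cm, Ī = 8.064 cm⁴.
Centroid: ȳ = ΣA·y / ΣA = 11.664 cm.
Transfer each piece to the centroidal x-axis using Ī + A·d² with d = y − 11.664:
  bottom plate: d = -10.764 cm → contributes +3 554 cm⁴
  web plate: d = 2.1356 cm → contributes +1 766 cm⁴
  top plate: d = 15.336 cm → contributes +3959.1 cm⁴
Total I = 9279.1 cm⁴.
Extreme fibre distance c = 16.536 cm; S = I/c = 561.16 cm³.

S_x ≈ 561 cm³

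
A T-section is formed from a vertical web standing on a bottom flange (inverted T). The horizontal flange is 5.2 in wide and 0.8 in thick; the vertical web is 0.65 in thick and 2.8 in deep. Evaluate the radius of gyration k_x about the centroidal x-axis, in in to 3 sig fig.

Decompose the section into non-overlapping parts with the origin at the bottom-left of its bounding rectangle.
Flange: 5.2 × 0.8, A = 4.16 in², y = 0.4 in, Ī = 0.22187 in⁴.
Web: 0.65 × 2.8, A = 1.82 in², y = 2.2 in, Ī = 1.1891 in⁴.
Centroid: ȳ = ΣA·y / ΣA = 0.94783 in.
Transfer each piece to the centroidal x-axis using Ī + A·d² with d = y − 0.94783:
  flange: d = -0.54783 in → contributes +1.4703 in⁴
  web: d = 1.2522 in → contributes +4.0427 in⁴
Total I = 5.5131 in⁴.
Radius of gyration: k = √(I/A) = √(5.5131 / 5.98) = 0.96016 in.

k_x ≈ 0.960 in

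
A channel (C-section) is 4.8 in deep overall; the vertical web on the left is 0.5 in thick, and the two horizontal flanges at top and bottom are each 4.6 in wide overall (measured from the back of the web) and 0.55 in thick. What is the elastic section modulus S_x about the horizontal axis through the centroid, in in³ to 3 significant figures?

Treat the section as a set of non-overlapping primitives; coordinates are from the bounding-box lower-left.
Web: 0.5 × 4.8, A = 2.4 in², y = 2.4 in, Ī = 4.608 in⁴.
Top flange (beyond web): 4.1 × 0.55, A = 2.255 in², y = 4.525 in, Ī = 0.056845 in⁴.
Bottom flange (beyond web): 4.1 × 0.55, A = 2.255 in², y = 0.275 in, Ī = 0.056845 in⁴.
By symmetry the centroid is at mid-height, ȳ = 2.4 in.
Transfer each piece to the horizontal axis through the centroid using Ī + A·d² with d = y − 2.4:
  web: d = 0 in → contributes +4.608 in⁴
  top flange (beyond web): d = 2.125 in → contributes +10.24 in⁴
  bottom flange (beyond web): d = -2.125 in → contributes +10.24 in⁴
Total I = 25.087 in⁴.
Extreme fibre distance c = 2.4 in; S = I/c = 10.453 in³.

S_x ≈ 10.5 in³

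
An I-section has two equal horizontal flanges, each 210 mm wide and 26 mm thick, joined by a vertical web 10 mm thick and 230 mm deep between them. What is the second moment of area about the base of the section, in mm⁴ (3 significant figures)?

Split into non-overlapping primitives; take the origin at the lower-left of the bounding box.
Bottom flange: 210 × 26, A = 5 460 mm², y = 13 mm, Ī = 307 580 mm⁴.
Web: 10 × 230, A = 2 300 mm², y = 141 mm, Ī = 10 139 167 mm⁴.
Top flange: 210 × 26, A = 5 460 mm², y = 269 mm, Ī = 307 580 mm⁴.
Transfer each piece to the bottom edge using Ī + A·d² with d = y − 0:
  bottom flange: d = 13 mm → contributes +1 230 320 mm⁴
  web: d = 141 mm → contributes +55 865 467 mm⁴
  top flange: d = 269 mm → contributes +395 398 640 mm⁴
Total I = 452 494 427 mm⁴.

I_base ≈ 4.52 × 10⁸ mm⁴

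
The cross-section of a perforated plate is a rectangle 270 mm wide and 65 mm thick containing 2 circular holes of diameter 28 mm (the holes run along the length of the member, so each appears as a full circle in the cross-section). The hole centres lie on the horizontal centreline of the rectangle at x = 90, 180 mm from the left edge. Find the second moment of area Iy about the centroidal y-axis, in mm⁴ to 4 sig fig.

Treat the section as a set of non-overlapping primitives; coordinates are from the bounding-box lower-left.
Plate: 270 × 65, A = 17 550 mm², x = 135 mm, Ī = 106 616 250 mm⁴.
Hole 1 (subtracted): ⌀28, A = 615.752 mm², x = 90 mm, Ī = 30171.9 mm⁴.
Hole 2 (subtracted): ⌀28, A = 615.752 mm², x = 180 mm, Ī = 30171.9 mm⁴.
By symmetry the centroid is at mid-width, x̄ = 135 mm.
Transfer each piece to the centroidal y-axis using Ī + A·d² with d = x − 135:
  plate: d = 0 mm → contributes +106 616 250 mm⁴
  hole 1: d = -45 mm → contributes −1 277 070 mm⁴
  hole 2: d = 45 mm → contributes −1 277 070 mm⁴
Total I = 104 062 110 mm⁴.

Iy ≈ 1.041 × 10⁸ mm⁴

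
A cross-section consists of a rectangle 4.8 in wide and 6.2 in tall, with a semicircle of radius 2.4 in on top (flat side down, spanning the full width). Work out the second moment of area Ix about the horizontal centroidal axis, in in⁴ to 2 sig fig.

Break the section into simple shapes (no overlaps), measuring from the bottom-left corner of the bounding box.
Rectangular body: 4.8 × 6.2, A = 29.76 in², y = 3.1 in, Ī = 95.33 in⁴.
Semicircular cap: semicircle r = 2.4, A = 9.048 in², y = 7.219 in, Ī = 3.641 in⁴.
Centroid: ȳ = ΣA·y / ΣA = 4.06 in.
Transfer each piece to the horizontal centroidal axis using Ī + A·d² with d = y − 4.06:
  rectangular body: d = -0.9602 in → contributes +122.8 in⁴
  semicircular cap: d = 3.158 in → contributes +93.9 in⁴
Total I = 216.7 in⁴.

Ix ≈ 220 in⁴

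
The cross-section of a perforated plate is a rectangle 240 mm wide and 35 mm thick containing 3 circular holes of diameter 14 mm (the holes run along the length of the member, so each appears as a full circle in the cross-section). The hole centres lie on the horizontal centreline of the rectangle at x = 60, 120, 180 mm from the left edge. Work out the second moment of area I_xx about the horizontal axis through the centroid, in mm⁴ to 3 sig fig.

I_xx ≈ 8.52 × 10⁵ mm⁴

Treat the section as a set of non-overlapping primitives; coordinates are from the bounding-box lower-left.
Plate: 240 × 35, A = 8 400 mm², y = 17.5 mm, Ī = 857 500 mm⁴.
Hole 1 (subtracted): ⌀14, A = 153.94 mm², y = 17.5 mm, Ī = 1885.7 mm⁴.
Hole 2 (subtracted): ⌀14, A = 153.94 mm², y = 17.5 mm, Ī = 1885.7 mm⁴.
Hole 3 (subtracted): ⌀14, A = 153.94 mm², y = 17.5 mm, Ī = 1885.7 mm⁴.
By symmetry the centroid is at mid-height, ȳ = 17.5 mm.
All pieces are centred on the horizontal axis through the centroid, so I = ΣĪ (holes subtracted) = 851 843 mm⁴.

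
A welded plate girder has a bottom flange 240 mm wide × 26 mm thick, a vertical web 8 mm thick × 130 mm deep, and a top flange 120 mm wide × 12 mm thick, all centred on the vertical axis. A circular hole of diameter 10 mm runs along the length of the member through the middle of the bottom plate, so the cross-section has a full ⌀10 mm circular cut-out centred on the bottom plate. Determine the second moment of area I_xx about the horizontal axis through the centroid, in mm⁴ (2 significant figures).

Break the section into simple shapes (no overlaps), measuring from the bottom-left corner of the bounding box.
Bottom plate: 240 × 26, A = 6 240 mm², y = 13 mm, Ī = 351 520 mm⁴.
Web plate: 8 × 130, A = 1 040 mm², y = 91 mm, Ī = 1 464 667 mm⁴.
Top plate: 120 × 12, A = 1 440 mm², y = 162 mm, Ī = 17 280 mm⁴.
Hole (subtracted): ⌀10, A = 78.54 mm², y = 13 mm, Ī = 490.9 mm⁴.
Centroid: ȳ = ΣA·y / ΣA = 47.22 mm.
Transfer each piece to the horizontal axis through the centroid using Ī + A·d² with d = y − 47.22:
  bottom plate: d = -34.22 mm → contributes +7 657 092 mm⁴
  web plate: d = 43.78 mm → contributes +3 458 347 mm⁴
  top plate: d = 114.8 mm → contributes +18 989 663 mm⁴
  hole: d = -34.22 mm → contributes −92 443 mm⁴
Total I = 30 012 659 mm⁴.

I_xx ≈ 3.0 × 10⁷ mm⁴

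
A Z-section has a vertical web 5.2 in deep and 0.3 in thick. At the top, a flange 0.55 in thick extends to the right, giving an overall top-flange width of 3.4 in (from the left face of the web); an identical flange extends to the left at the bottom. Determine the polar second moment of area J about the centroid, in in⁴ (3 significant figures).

J ≈ 34.6 in⁴

Split into non-overlapping primitives; take the origin at the lower-left of the bounding box.
Web: 0.3 × 5.2, A = 1.56 in², y = 2.6 in, Ī = 3.5152 in⁴.
Top flange (beyond web): 3.1 × 0.55, A = 1.705 in², y = 4.925 in, Ī = 0.04298 in⁴.
Bottom flange (beyond web): 3.1 × 0.55, A = 1.705 in², y = 0.275 in, Ī = 0.04298 in⁴.
Centroid: ȳ = ΣA·y / ΣA = 2.6 in.
Transfer each piece to the centroidal x-axis using Ī + A·d² with d = y − 2.6:
  web: d = 0 in → contributes +3.5152 in⁴
  top flange (beyond web): d = 2.325 in → contributes +9.2596 in⁴
  bottom flange (beyond web): d = -2.325 in → contributes +9.2596 in⁴
Total I = 22.034 in⁴.
For the y-axis: x̄ = 3.25 in.
Repeating about the centroidal y-axis gives I_y = 12.597 in⁴.
Polar second moment: J = I_x + I_y = 34.632 in⁴.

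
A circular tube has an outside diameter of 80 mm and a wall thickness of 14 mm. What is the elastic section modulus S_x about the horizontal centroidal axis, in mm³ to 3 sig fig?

S_x ≈ 4.13 × 10⁴ mm³

Treat the section as a set of non-overlapping primitives; coordinates are from the bounding-box lower-left.
Outer circle: ⌀80, A = 5026.5 mm², y = 40 mm, Ī = 2 010 619 mm⁴.
Bore (subtracted): ⌀52, A = 2123.7 mm², y = 40 mm, Ī = 358 908 mm⁴.
By symmetry the centroid is at mid-height, ȳ = 40 mm.
All pieces are centred on the horizontal centroidal axis, so I = ΣĪ (holes subtracted) = 1 651 711 mm⁴.
Extreme fibre distance c = 40 mm; S = I/c = 41 293 mm³.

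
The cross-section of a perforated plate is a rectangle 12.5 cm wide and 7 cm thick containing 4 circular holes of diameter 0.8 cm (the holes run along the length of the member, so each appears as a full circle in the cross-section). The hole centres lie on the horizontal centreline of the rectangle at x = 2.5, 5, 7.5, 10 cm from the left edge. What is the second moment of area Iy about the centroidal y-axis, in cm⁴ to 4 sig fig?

Break the section into simple shapes (no overlaps), measuring from the bottom-left corner of the bounding box.
Plate: 12.5 × 7, A = 87.5 cm², x = 6.25 cm, Ī = 1139.32 cm⁴.
Hole 1 (subtracted): ⌀0.8, A = 0.502655 cm², x = 2.5 cm, Ī = 0.0201062 cm⁴.
Hole 2 (subtracted): ⌀0.8, A = 0.502655 cm², x = 5 cm, Ī = 0.0201062 cm⁴.
Hole 3 (subtracted): ⌀0.8, A = 0.502655 cm², x = 7.5 cm, Ī = 0.0201062 cm⁴.
Hole 4 (subtracted): ⌀0.8, A = 0.502655 cm², x = 10 cm, Ī = 0.0201062 cm⁴.
By symmetry the centroid is at mid-width, x̄ = 6.25 cm.
Transfer each piece to the centroidal y-axis using Ī + A·d² with d = x − 6.25:
  plate: d = 0 cm → contributes +1139.32 cm⁴
  hole 1: d = -3.75 cm → contributes −7.08869 cm⁴
  hole 2: d = -1.25 cm → contributes −0.805504 cm⁴
  hole 3: d = 1.25 cm → contributes −0.805504 cm⁴
  hole 4: d = 3.75 cm → contributes −7.08869 cm⁴
Total I = 1123.53 cm⁴.

Iy ≈ 1124 cm⁴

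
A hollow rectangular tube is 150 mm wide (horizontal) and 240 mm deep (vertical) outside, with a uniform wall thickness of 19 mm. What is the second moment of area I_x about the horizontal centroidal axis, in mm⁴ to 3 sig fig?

I_x ≈ 9.59 × 10⁷ mm⁴

Treat the section as a set of non-overlapping primitives; coordinates are from the bounding-box lower-left.
Outer rectangle: 150 × 240, A = 36 000 mm², y = 120 mm, Ī = 172 800 000 mm⁴.
Inner void (subtracted): 112 × 202, A = 22 624 mm², y = 120 mm, Ī = 76 929 141 mm⁴.
By symmetry the centroid is at mid-height, ȳ = 120 mm.
All pieces are centred on the horizontal centroidal axis, so I = ΣĪ (holes subtracted) = 95 870 859 mm⁴.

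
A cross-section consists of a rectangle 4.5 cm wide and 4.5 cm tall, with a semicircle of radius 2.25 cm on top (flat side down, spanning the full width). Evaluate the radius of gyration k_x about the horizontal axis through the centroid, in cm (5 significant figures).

k_x ≈ 1.8415 cm

Treat the section as a set of non-overlapping primitives; coordinates are from the bounding-box lower-left.
Rectangular body: 4.5 × 4.5, A = 20.25 cm², y = 2.25 cm, Ī = 34.17188 cm⁴.
Semicircular cap: semicircle r = 2.25, A = 7.952156 cm², y = 5.45493 cm, Ī = 2.812951 cm⁴.
Centroid: ȳ = ΣA·y / ΣA = 3.153693 cm.
Transfer each piece to the horizontal axis through the centroid using Ī + A·d² with d = y − 3.153693:
  rectangular body: d = -0.9036934 cm → contributes +50.70927 cm⁴
  semicircular cap: d = 2.301236 cm → contributes +44.92509 cm⁴
Total I = 95.63437 cm⁴.
Radius of gyration: k = √(I/A) = √(95.63437 / 28.20216) = 1.841475 cm.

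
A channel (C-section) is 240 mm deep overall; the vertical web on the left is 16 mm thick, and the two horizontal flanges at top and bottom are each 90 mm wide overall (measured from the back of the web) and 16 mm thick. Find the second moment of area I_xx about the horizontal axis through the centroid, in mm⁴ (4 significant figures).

Treat the section as a set of non-overlapping primitives; coordinates are from the bounding-box lower-left.
Web: 16 × 240, A = 3 840 mm², y = 120 mm, Ī = 18 432 000 mm⁴.
Top flange (beyond web): 74 × 16, A = 1 184 mm², y = 232 mm, Ī = 25258.7 mm⁴.
Bottom flange (beyond web): 74 × 16, A = 1 184 mm², y = 8 mm, Ī = 25258.7 mm⁴.
By symmetry the centroid is at mid-height, ȳ = 120 mm.
Transfer each piece to the horizontal axis through the centroid using Ī + A·d² with d = y − 120:
  web: d = 0 mm → contributes +18 432 000 mm⁴
  top flange (beyond web): d = 112 mm → contributes +14 877 355 mm⁴
  bottom flange (beyond web): d = -112 mm → contributes +14 877 355 mm⁴
Total I = 48 186 709 mm⁴.

I_xx ≈ 4.819 × 10⁷ mm⁴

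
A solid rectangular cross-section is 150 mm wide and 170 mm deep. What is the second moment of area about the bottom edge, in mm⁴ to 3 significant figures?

The section: 150 × 170, A = 25 500 mm², y = 85 mm, Ī = 61 412 500 mm⁴.
Transfer it to the base of the section using Ī + A·d² with d = y − 0:
  the section: d = 85 mm → contributes +245 650 000 mm⁴
Total I = 245 650 000 mm⁴.

I_base ≈ 2.46 × 10⁸ mm⁴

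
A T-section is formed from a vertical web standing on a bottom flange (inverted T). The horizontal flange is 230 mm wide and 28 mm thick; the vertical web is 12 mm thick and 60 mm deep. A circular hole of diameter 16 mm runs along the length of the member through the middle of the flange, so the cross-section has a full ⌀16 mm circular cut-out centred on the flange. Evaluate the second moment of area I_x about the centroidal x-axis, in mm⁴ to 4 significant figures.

I_x ≈ 1.883 × 10⁶ mm⁴

Break the section into simple shapes (no overlaps), measuring from the bottom-left corner of the bounding box.
Flange: 230 × 28, A = 6 440 mm², y = 14 mm, Ī = 420 747 mm⁴.
Web: 12 × 60, A = 720 mm², y = 58 mm, Ī = 216 000 mm⁴.
Hole (subtracted): ⌀16, A = 201.062 mm², y = 14 mm, Ī = 3216.99 mm⁴.
Centroid: ȳ = ΣA·y / ΣA = 18.5524 mm.
Transfer each piece to the centroidal x-axis using Ī + A·d² with d = y − 18.5524:
  flange: d = -4.55242 mm → contributes +554 213 mm⁴
  web: d = 39.4476 mm → contributes +1 336 400 mm⁴
  hole: d = -4.55242 mm → contributes −7383.9 mm⁴
Total I = 1 883 229 mm⁴.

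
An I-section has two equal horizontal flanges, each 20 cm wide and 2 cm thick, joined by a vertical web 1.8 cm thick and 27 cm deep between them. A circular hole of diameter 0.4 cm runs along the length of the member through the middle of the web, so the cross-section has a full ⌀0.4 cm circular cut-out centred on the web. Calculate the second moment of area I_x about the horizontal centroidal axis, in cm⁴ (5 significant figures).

I_x ≈ 1.9799 × 10⁴ cm⁴

Decompose the section into non-overlapping parts with the origin at the bottom-left of its bounding rectangle.
Bottom flange: 20 × 2, A = 40 cm², y = 1 cm, Ī = 13.33333 cm⁴.
Web: 1.8 × 27, A = 48.6 cm², y = 15.5 cm, Ī = 2952.45 cm⁴.
Top flange: 20 × 2, A = 40 cm², y = 30 cm, Ī = 13.33333 cm⁴.
Hole (subtracted): ⌀0.4, A = 0.1256637 cm², y = 15.5 cm, Ī = 0.001256637 cm⁴.
By symmetry the centroid is at mid-height, ȳ = 15.5 cm.
Transfer each piece to the horizontal centroidal axis using Ī + A·d² with d = y − 15.5:
  bottom flange: d = -14.5 cm → contributes +8423.333 cm⁴
  web: d = 0 cm → contributes +2952.45 cm⁴
  top flange: d = 14.5 cm → contributes +8423.333 cm⁴
  hole: d = 0 cm → contributes −0.001256637 cm⁴
Total I = 19799.12 cm⁴.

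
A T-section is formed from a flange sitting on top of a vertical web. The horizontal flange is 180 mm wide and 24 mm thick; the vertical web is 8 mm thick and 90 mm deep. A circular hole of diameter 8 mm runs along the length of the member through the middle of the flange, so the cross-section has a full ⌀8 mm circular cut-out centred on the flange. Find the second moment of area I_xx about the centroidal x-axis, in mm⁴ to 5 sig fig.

Split into non-overlapping primitives; take the origin at the lower-left of the bounding box.
Flange: 180 × 24, A = 4 320 mm², y = 102 mm, Ī = 207 360 mm⁴.
Web: 8 × 90, A = 720 mm², y = 45 mm, Ī = 486 000 mm⁴.
Hole (subtracted): ⌀8, A = 50.26548 mm², y = 102 mm, Ī = 201.0619 mm⁴.
Centroid: ȳ = ΣA·y / ΣA = 93.77511 mm.
Transfer each piece to the centroidal x-axis using Ī + A·d² with d = y − 93.77511:
  flange: d = 8.224886 mm → contributes +499602.6 mm⁴
  web: d = -48.77511 mm → contributes +2 198 888 mm⁴
  hole: d = 8.224886 mm → contributes −3601.459 mm⁴
Total I = 2 694 890 mm⁴.

I_xx ≈ 2.6949 × 10⁶ mm⁴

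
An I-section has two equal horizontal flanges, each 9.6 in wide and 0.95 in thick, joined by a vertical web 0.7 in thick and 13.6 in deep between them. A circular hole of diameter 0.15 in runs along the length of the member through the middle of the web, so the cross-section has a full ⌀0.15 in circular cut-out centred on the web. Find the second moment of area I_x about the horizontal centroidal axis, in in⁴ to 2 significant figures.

I_x ≈ 1100 in⁴

Treat the section as a set of non-overlapping primitives; coordinates are from the bounding-box lower-left.
Bottom flange: 9.6 × 0.95, A = 9.12 in², y = 0.475 in, Ī = 0.6859 in⁴.
Web: 0.7 × 13.6, A = 9.52 in², y = 7.75 in, Ī = 146.7 in⁴.
Top flange: 9.6 × 0.95, A = 9.12 in², y = 15.03 in, Ī = 0.6859 in⁴.
Hole (subtracted): ⌀0.15, A = 0.01767 in², y = 7.75 in, Ī = 0.00002485 in⁴.
By symmetry the centroid is at mid-height, ȳ = 7.75 in.
Transfer each piece to the horizontal centroidal axis using Ī + A·d² with d = y − 7.75:
  bottom flange: d = -7.275 in → contributes +483.4 in⁴
  web: d = 0 in → contributes +146.7 in⁴
  top flange: d = 7.275 in → contributes +483.4 in⁴
  hole: d = 0 in → contributes −0.00002485 in⁴
Total I = 1 113 in⁴.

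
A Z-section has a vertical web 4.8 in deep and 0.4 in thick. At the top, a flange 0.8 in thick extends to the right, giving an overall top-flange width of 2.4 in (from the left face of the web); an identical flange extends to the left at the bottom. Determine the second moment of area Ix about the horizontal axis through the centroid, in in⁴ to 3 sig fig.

Ix ≈ 16.7 in⁴

Split into non-overlapping primitives; take the origin at the lower-left of the bounding box.
Web: 0.4 × 4.8, A = 1.92 in², y = 2.4 in, Ī = 3.6864 in⁴.
Top flange (beyond web): 2 × 0.8, A = 1.6 in², y = 4.4 in, Ī = 0.085333 in⁴.
Bottom flange (beyond web): 2 × 0.8, A = 1.6 in², y = 0.4 in, Ī = 0.085333 in⁴.
Centroid: ȳ = ΣA·y / ΣA = 2.4 in.
Transfer each piece to the horizontal axis through the centroid using Ī + A·d² with d = y − 2.4:
  web: d = 0 in → contributes +3.6864 in⁴
  top flange (beyond web): d = 2 in → contributes +6.4853 in⁴
  bottom flange (beyond web): d = -2 in → contributes +6.4853 in⁴
Total I = 16.657 in⁴.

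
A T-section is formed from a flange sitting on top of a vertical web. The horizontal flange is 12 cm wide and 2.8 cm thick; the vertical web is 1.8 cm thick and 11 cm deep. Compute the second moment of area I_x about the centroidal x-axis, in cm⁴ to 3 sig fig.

Decompose the section into non-overlapping parts with the origin at the bottom-left of its bounding rectangle.
Flange: 12 × 2.8, A = 33.6 cm², y = 12.4 cm, Ī = 21.952 cm⁴.
Web: 1.8 × 11, A = 19.8 cm², y = 5.5 cm, Ī = 199.65 cm⁴.
Centroid: ȳ = ΣA·y / ΣA = 9.8416 cm.
Transfer each piece to the centroidal x-axis using Ī + A·d² with d = y − 9.8416:
  flange: d = 2.5584 cm → contributes +241.88 cm⁴
  web: d = -4.3416 cm → contributes +572.87 cm⁴
Total I = 814.75 cm⁴.

I_x ≈ 815 cm⁴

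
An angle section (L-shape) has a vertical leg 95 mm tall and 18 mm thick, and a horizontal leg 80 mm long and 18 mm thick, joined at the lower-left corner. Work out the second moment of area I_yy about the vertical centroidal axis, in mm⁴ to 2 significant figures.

I_yy ≈ 1.5 × 10⁶ mm⁴

Break the section into simple shapes (no overlaps), measuring from the bottom-left corner of the bounding box.
Vertical leg: 18 × 95, A = 1 710 mm², x = 9 mm, Ī = 46 170 mm⁴.
Horizontal leg (remainder): 62 × 18, A = 1 116 mm², x = 49 mm, Ī = 357 492 mm⁴.
Centroid: x̄ = ΣA·x / ΣA = 24.8 mm.
Transfer each piece to the vertical centroidal axis using Ī + A·d² with d = x − 24.8:
  vertical leg: d = -15.8 mm → contributes +472 848 mm⁴
  horizontal leg (remainder): d = 24.2 mm → contributes +1 011 273 mm⁴
Total I = 1 484 121 mm⁴.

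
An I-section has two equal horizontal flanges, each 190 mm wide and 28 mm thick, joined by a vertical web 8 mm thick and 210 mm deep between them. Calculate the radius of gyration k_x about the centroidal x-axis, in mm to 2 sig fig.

Decompose the section into non-overlapping parts with the origin at the bottom-left of its bounding rectangle.
Bottom flange: 190 × 28, A = 5 320 mm², y = 14 mm, Ī = 347 573 mm⁴.
Web: 8 × 210, A = 1 680 mm², y = 133 mm, Ī = 6 174 000 mm⁴.
Top flange: 190 × 28, A = 5 320 mm², y = 252 mm, Ī = 347 573 mm⁴.
By symmetry the centroid is at mid-height, ȳ = 133 mm.
Transfer each piece to the centroidal x-axis using Ī + A·d² with d = y − 133:
  bottom flange: d = -119 mm → contributes +75 684 093 mm⁴
  web: d = 0 mm → contributes +6 174 000 mm⁴
  top flange: d = 119 mm → contributes +75 684 093 mm⁴
Total I = 157 542 187 mm⁴.
Radius of gyration: k = √(I/A) = √(157 542 187 / 12 320) = 113.1 mm.

k_x ≈ 110 mm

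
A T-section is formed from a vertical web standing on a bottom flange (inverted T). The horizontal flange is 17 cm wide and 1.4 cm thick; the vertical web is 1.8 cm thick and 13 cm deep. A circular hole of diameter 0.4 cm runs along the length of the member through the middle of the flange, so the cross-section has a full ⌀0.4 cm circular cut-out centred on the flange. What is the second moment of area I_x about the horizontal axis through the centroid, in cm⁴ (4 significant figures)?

Decompose the section into non-overlapping parts with the origin at the bottom-left of its bounding rectangle.
Flange: 17 × 1.4, A = 23.8 cm², y = 0.7 cm, Ī = 3.88733 cm⁴.
Web: 1.8 × 13, A = 23.4 cm², y = 7.9 cm, Ī = 329.55 cm⁴.
Hole (subtracted): ⌀0.4, A = 0.125664 cm², y = 0.7 cm, Ī = 0.00125664 cm⁴.
Centroid: ȳ = ΣA·y / ΣA = 4.27902 cm.
Transfer each piece to the horizontal axis through the centroid using Ī + A·d² with d = y − 4.27902:
  flange: d = -3.57902 cm → contributes +308.751 cm⁴
  web: d = 3.62098 cm → contributes +636.359 cm⁴
  hole: d = -3.57902 cm → contributes −1.61093 cm⁴
Total I = 943.499 cm⁴.

I_x ≈ 943.5 cm⁴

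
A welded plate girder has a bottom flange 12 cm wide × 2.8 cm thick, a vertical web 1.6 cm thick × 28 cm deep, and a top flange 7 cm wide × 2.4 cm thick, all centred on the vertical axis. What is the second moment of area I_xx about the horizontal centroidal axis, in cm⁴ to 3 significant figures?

I_xx ≈ 1.41 × 10⁴ cm⁴

Decompose the section into non-overlapping parts with the origin at the bottom-left of its bounding rectangle.
Bottom plate: 12 × 2.8, A = 33.6 cm², y = 1.4 cm, Ī = 21.952 cm⁴.
Web plate: 1.6 × 28, A = 44.8 cm², y = 16.8 cm, Ī = 2926.9 cm⁴.
Top plate: 7 × 2.4, A = 16.8 cm², y = 32 cm, Ī = 8.064 cm⁴.
Centroid: ȳ = ΣA·y / ΣA = 14.047 cm.
Transfer each piece to the horizontal centroidal axis using Ī + A·d² with d = y − 14.047:
  bottom plate: d = -12.647 cm → contributes +5396.2 cm⁴
  web plate: d = 2.7529 cm → contributes +3266.5 cm⁴
  top plate: d = 17.953 cm → contributes +5422.8 cm⁴
Total I = 14 086 cm⁴.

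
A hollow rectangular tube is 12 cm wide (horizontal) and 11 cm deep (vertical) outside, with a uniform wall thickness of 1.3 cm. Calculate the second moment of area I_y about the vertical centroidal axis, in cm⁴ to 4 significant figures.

I_y ≈ 1003 cm⁴

Split into non-overlapping primitives; take the origin at the lower-left of the bounding box.
Outer rectangle: 12 × 11, A = 132 cm², x = 6 cm, Ī = 1 584 cm⁴.
Inner void (subtracted): 9.4 × 8.4, A = 78.96 cm², x = 6 cm, Ī = 581.409 cm⁴.
By symmetry the centroid is at mid-width, x̄ = 6 cm.
All pieces are centred on the vertical centroidal axis, so I = ΣĪ (holes subtracted) = 1002.59 cm⁴.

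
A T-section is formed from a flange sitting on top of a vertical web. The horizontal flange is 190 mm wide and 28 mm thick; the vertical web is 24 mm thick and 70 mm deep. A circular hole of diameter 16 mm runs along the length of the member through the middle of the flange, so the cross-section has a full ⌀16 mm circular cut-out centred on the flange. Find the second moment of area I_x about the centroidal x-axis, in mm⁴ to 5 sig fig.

Break the section into simple shapes (no overlaps), measuring from the bottom-left corner of the bounding box.
Flange: 190 × 28, A = 5 320 mm², y = 84 mm, Ī = 347573.3 mm⁴.
Web: 24 × 70, A = 1 680 mm², y = 35 mm, Ī = 686 000 mm⁴.
Hole (subtracted): ⌀16, A = 201.0619 mm², y = 84 mm, Ī = 3216.991 mm⁴.
Centroid: ȳ = ΣA·y / ΣA = 71.89223 mm.
Transfer each piece to the centroidal x-axis using Ī + A·d² with d = y − 71.89223:
  flange: d = 12.10777 mm → contributes +1 127 476 mm⁴
  web: d = -36.89223 mm → contributes +2 972 541 mm⁴
  hole: d = 12.10777 mm → contributes −32692.3 mm⁴
Total I = 4 067 324 mm⁴.

I_x ≈ 4.0673 × 10⁶ mm⁴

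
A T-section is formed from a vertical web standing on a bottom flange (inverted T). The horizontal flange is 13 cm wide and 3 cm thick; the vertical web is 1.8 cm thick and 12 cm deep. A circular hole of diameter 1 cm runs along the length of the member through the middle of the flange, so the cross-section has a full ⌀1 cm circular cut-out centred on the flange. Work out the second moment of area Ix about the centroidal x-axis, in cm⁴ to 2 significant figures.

Decompose the section into non-overlapping parts with the origin at the bottom-left of its bounding rectangle.
Flange: 13 × 3, A = 39 cm², y = 1.5 cm, Ī = 29.25 cm⁴.
Web: 1.8 × 12, A = 21.6 cm², y = 9 cm, Ī = 259.2 cm⁴.
Hole (subtracted): ⌀1, A = 0.7854 cm², y = 1.5 cm, Ī = 0.04909 cm⁴.
Centroid: ȳ = ΣA·y / ΣA = 4.208 cm.
Transfer each piece to the centroidal x-axis using Ī + A·d² with d = y − 4.208:
  flange: d = -2.708 cm → contributes +315.3 cm⁴
  web: d = 4.792 cm → contributes +755.1 cm⁴
  hole: d = -2.708 cm → contributes −5.81 cm⁴
Total I = 1 065 cm⁴.

Ix ≈ 1100 cm⁴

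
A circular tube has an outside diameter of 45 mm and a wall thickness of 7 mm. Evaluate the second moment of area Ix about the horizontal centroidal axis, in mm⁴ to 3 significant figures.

Ix ≈ 1.56 × 10⁵ mm⁴

Break the section into simple shapes (no overlaps), measuring from the bottom-left corner of the bounding box.
Outer circle: ⌀45, A = 1590.4 mm², y = 22.5 mm, Ī = 201 289 mm⁴.
Bore (subtracted): ⌀31, A = 754.77 mm², y = 22.5 mm, Ī = 45 333 mm⁴.
By symmetry the centroid is at mid-height, ȳ = 22.5 mm.
All pieces are centred on the horizontal centroidal axis, so I = ΣĪ (holes subtracted) = 155 956 mm⁴.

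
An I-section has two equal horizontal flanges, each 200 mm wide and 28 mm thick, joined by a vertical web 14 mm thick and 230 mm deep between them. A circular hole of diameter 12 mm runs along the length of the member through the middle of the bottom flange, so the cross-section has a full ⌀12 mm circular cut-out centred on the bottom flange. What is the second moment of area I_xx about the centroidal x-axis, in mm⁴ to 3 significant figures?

Decompose the section into non-overlapping parts with the origin at the bottom-left of its bounding rectangle.
Bottom flange: 200 × 28, A = 5 600 mm², y = 14 mm, Ī = 365 867 mm⁴.
Web: 14 × 230, A = 3 220 mm², y = 143 mm, Ī = 14 194 833 mm⁴.
Top flange: 200 × 28, A = 5 600 mm², y = 272 mm, Ī = 365 867 mm⁴.
Hole (subtracted): ⌀12, A = 113.1 mm², y = 14 mm, Ī = 1017.9 mm⁴.
Centroid: ȳ = ΣA·y / ΣA = 144.02 mm.
Transfer each piece to the centroidal x-axis using Ī + A·d² with d = y − 144.02:
  bottom flange: d = -130.02 mm → contributes +95 034 634 mm⁴
  web: d = -1.0198 mm → contributes +14 198 182 mm⁴
  top flange: d = 127.98 mm → contributes +92 087 946 mm⁴
  hole: d = -130.02 mm → contributes −1 912 944 mm⁴
Total I = 199 407 818 mm⁴.

I_xx ≈ 1.99 × 10⁸ mm⁴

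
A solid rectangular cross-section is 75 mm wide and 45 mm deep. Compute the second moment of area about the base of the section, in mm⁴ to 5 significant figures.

I_base ≈ 2.2781 × 10⁶ mm⁴

The section: 75 × 45, A = 3 375 mm², y = 22.5 mm, Ī = 569531.3 mm⁴.
Transfer it to a horizontal axis along the bottom face using Ī + A·d² with d = y − 0:
  the section: d = 22.5 mm → contributes +2 278 125 mm⁴
Total I = 2 278 125 mm⁴.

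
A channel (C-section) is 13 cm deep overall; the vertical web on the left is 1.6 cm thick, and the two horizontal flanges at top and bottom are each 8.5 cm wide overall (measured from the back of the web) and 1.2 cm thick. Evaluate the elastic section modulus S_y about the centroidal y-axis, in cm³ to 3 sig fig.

S_y ≈ 40.7 cm³

Split into non-overlapping primitives; take the origin at the lower-left of the bounding box.
Web: 1.6 × 13, A = 20.8 cm², x = 0.8 cm, Ī = 4.4373 cm⁴.
Top flange (beyond web): 6.9 × 1.2, A = 8.28 cm², x = 5.05 cm, Ī = 32.851 cm⁴.
Bottom flange (beyond web): 6.9 × 1.2, A = 8.28 cm², x = 5.05 cm, Ī = 32.851 cm⁴.
Centroid: x̄ = ΣA·x / ΣA = 2.6838 cm.
Transfer each piece to the centroidal y-axis using Ī + A·d² with d = x − 2.6838:
  web: d = -1.8838 cm → contributes +78.253 cm⁴
  top flange (beyond web): d = 2.3662 cm → contributes +79.209 cm⁴
  bottom flange (beyond web): d = 2.3662 cm → contributes +79.209 cm⁴
Total I = 236.67 cm⁴.
Extreme fibre distance c = 5.8162 cm; S = I/c = 40.692 cm³.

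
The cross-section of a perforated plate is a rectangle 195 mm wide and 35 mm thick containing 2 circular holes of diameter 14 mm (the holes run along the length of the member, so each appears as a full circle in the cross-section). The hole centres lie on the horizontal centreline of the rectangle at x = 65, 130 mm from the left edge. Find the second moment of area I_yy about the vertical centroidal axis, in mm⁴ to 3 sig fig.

Decompose the section into non-overlapping parts with the origin at the bottom-left of its bounding rectangle.
Plate: 195 × 35, A = 6 825 mm², x = 97.5 mm, Ī = 21 626 719 mm⁴.
Hole 1 (subtracted): ⌀14, A = 153.94 mm², x = 65 mm, Ī = 1885.7 mm⁴.
Hole 2 (subtracted): ⌀14, A = 153.94 mm², x = 130 mm, Ī = 1885.7 mm⁴.
By symmetry the centroid is at mid-width, x̄ = 97.5 mm.
Transfer each piece to the vertical centroidal axis using Ī + A·d² with d = x − 97.5:
  plate: d = 0 mm → contributes +21 626 719 mm⁴
  hole 1: d = -32.5 mm → contributes −164 483 mm⁴
  hole 2: d = 32.5 mm → contributes −164 483 mm⁴
Total I = 21 297 753 mm⁴.

I_yy ≈ 2.13 × 10⁷ mm⁴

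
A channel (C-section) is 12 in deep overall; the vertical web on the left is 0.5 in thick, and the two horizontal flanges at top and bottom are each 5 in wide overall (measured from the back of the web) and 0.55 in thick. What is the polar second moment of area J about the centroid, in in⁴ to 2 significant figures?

J ≈ 260 in⁴

Split into non-overlapping primitives; take the origin at the lower-left of the bounding box.
Web: 0.5 × 12, A = 6 in², y = 6 in, Ī = 72 in⁴.
Top flange (beyond web): 4.5 × 0.55, A = 2.475 in², y = 11.73 in, Ī = 0.06239 in⁴.
Bottom flange (beyond web): 4.5 × 0.55, A = 2.475 in², y = 0.275 in, Ī = 0.06239 in⁴.
By symmetry the centroid is at mid-height, ȳ = 6 in.
Transfer each piece to the centroidal x-axis using Ī + A·d² with d = y − 6:
  web: d = 0 in → contributes +72 in⁴
  top flange (beyond web): d = 5.725 in → contributes +81.18 in⁴
  bottom flange (beyond web): d = -5.725 in → contributes +81.18 in⁴
Total I = 234.4 in⁴.
For the y-axis: x̄ = 1.38 in.
Repeating about the centroidal y-axis gives I_y = 25.43 in⁴.
Polar second moment: J = I_x + I_y = 259.8 in⁴.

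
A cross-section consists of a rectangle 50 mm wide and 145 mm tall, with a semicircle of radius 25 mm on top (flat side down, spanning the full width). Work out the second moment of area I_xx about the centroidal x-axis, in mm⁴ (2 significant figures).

I_xx ≈ 1.9 × 10⁷ mm⁴

Decompose the section into non-overlapping parts with the origin at the bottom-left of its bounding rectangle.
Rectangular body: 50 × 145, A = 7 250 mm², y = 72.5 mm, Ī = 12 702 604 mm⁴.
Semicircular cap: semicircle r = 25, A = 981.7 mm², y = 155.6 mm, Ī = 42 874 mm⁴.
Centroid: ȳ = ΣA·y / ΣA = 82.41 mm.
Transfer each piece to the centroidal x-axis using Ī + A·d² with d = y − 82.41:
  rectangular body: d = -9.912 mm → contributes +13 414 905 mm⁴
  semicircular cap: d = 73.2 mm → contributes +5 303 068 mm⁴
Total I = 18 717 974 mm⁴.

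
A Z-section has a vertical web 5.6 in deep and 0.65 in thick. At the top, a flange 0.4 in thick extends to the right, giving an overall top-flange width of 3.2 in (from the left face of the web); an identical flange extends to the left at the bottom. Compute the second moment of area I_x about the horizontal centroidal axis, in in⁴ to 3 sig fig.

Split into non-overlapping primitives; take the origin at the lower-left of the bounding box.
Web: 0.65 × 5.6, A = 3.64 in², y = 2.8 in, Ī = 9.5125 in⁴.
Top flange (beyond web): 2.55 × 0.4, A = 1.02 in², y = 5.4 in, Ī = 0.0136 in⁴.
Bottom flange (beyond web): 2.55 × 0.4, A = 1.02 in², y = 0.2 in, Ī = 0.0136 in⁴.
Centroid: ȳ = ΣA·y / ΣA = 2.8 in.
Transfer each piece to the horizontal centroidal axis using Ī + A·d² with d = y − 2.8:
  web: d = 0 in → contributes +9.5125 in⁴
  top flange (beyond web): d = 2.6 in → contributes +6.9088 in⁴
  bottom flange (beyond web): d = -2.6 in → contributes +6.9088 in⁴
Total I = 23.33 in⁴.

I_x ≈ 23.3 in⁴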